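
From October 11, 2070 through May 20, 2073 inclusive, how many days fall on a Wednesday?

136

October 11, 2070 is a Saturday.
That's 953 days from start to end, counting both.
953 = 7 × 136 + 1, so there are 136 full weeks plus 1 extra day.
Each full week contributes one Wednesday: 136 so far.
The 1 extra day is Sat — none qualify.
Total: 136 + 0 = 136.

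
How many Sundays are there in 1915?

52

January 1, 1915 is a Friday.
From January 1, 1915 to December 31, 1915 is 365 days inclusive.
365 = 7 × 52 + 1, so there are 52 full weeks plus 1 extra day.
Each full week contributes one Sunday: 52 so far.
The 1 extra day is Fri — none qualify.
Total: 52 + 0 = 52.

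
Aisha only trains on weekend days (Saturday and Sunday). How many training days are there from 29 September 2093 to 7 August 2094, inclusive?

29 September 2093 is a Tuesday.
That's 313 days from start to end, counting both.
313 = 7 × 44 + 5, so there are 44 full weeks plus 5 extra days.
Each full week contributes 2 weekend days (Sat, Sun): 44 × 2 = 88.
The 5 extra days are Tue, Wed, Thu, Fri, Sat — 1 of them qualifies.
Total: 88 + 1 = 89.

89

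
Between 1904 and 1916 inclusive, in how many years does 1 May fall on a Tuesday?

Day of week of May 1 in each year:
1904: Sun, 1905: Mon, 1906: Tue ✓, 1907: Wed, 1908: Fri, 1909: Sat, 1910: Sun, 1911: Mon, 1912: Wed, 1913: Thu, 1914: Fri, 1915: Sat, 1916: Mon
Tuesdays: 1906.

1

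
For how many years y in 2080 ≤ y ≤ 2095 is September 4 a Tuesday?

2

Day of week of September 4 in each year:
2080: Wed, 2081: Thu, 2082: Fri, 2083: Sat, 2084: Mon, 2085: Tue ✓, 2086: Wed, 2087: Thu, 2088: Sat, 2089: Sun, 2090: Mon, 2091: Tue ✓, 2092: Thu, 2093: Fri, 2094: Sat, 2095: Sun
Tuesdays: 2085, 2091.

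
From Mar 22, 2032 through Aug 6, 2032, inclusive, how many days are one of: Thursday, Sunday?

39

Mar 22, 2032 is a Monday.
The range spans 138 days (inclusive of both endpoints).
138 = 7 × 19 + 5, so there are 19 full weeks plus 5 extra days.
Each full week contributes 2 days from the set (Thu, Sun): 19 × 2 = 38.
The 5 extra days are Mon, Tue, Wed, Thu, Fri — 1 of them qualifies.
Total: 38 + 1 = 39.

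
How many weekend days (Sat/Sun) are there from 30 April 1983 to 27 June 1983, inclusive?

30 April 1983 is a Saturday.
From 30 April 1983 to 27 June 1983 is 59 days inclusive.
59 = 7 × 8 + 3, so there are 8 full weeks plus 3 extra days.
Each full week contributes 2 weekend days (Sat, Sun): 8 × 2 = 16.
The 3 extra days are Sat, Sun, Mon — 2 of them qualify.
Total: 16 + 2 = 18.

18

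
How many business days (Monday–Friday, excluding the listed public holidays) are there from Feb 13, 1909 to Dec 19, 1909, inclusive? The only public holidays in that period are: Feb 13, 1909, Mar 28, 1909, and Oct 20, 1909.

219 business days

Feb 13, 1909 is a Saturday.
From Feb 13, 1909 to Dec 19, 1909 is 310 days inclusive.
310 = 7 × 44 + 2, so there are 44 full weeks plus 2 extra days.
Each full week contributes 5 weekdays (Mon–Fri): 44 × 5 = 220.
The 2 extra days are Saturday, Sunday — none qualify.
Total: 220 + 0 = 220.
Holidays: Feb 13, 1909 (Sat); Mar 28, 1909 (Sun); Oct 20, 1909 (Wed).
1 of the 3 holidays fall on weekdays; the rest are weekends and were already excluded.
Business days: 220 − 1 = 219.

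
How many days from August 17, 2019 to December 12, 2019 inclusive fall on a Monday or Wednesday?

34

August 17, 2019 is a Saturday.
From August 17, 2019 to December 12, 2019 is 118 days inclusive.
118 = 7 × 16 + 6, so there are 16 full weeks plus 6 extra days.
Each full week contributes 2 days from the set (Mon, Wed): 16 × 2 = 32.
The 6 extra days are Sat, Sun, Mon, Tue, Wed, Thu — 2 of them qualify.
Total: 32 + 2 = 34.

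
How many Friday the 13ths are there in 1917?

2

The 13th falls on a Friday when the month's 13th has weekday Fri.
Jan 13 is Sat; Feb 13 is Tue; Mar 13 is Tue; Apr 13 is Fri ✓; May 13 is Sun; Jun 13 is Wed; Jul 13 is Fri ✓; Aug 13 is Mon; Sep 13 is Thu; Oct 13 is Sat; Nov 13 is Tue; Dec 13 is Thu.
Friday the 13ths: Apr, Jul.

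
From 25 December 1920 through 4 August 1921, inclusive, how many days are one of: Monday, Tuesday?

64

25 December 1920 is a Saturday.
From 25 December 1920 to 4 August 1921 is 223 days inclusive.
223 = 7 × 31 + 6, so there are 31 full weeks plus 6 extra days.
Each full week contributes 2 days from the set (Mon, Tue): 31 × 2 = 62.
The 6 extra days are Sat, Sun, Mon, Tue, Wed, Thu — 2 of them qualify.
Total: 62 + 2 = 64.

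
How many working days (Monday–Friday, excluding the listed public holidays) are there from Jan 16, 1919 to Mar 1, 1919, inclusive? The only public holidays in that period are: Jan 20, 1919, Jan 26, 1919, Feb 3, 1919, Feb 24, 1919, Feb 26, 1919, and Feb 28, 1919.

Jan 16, 1919 is a Thursday.
From Jan 16, 1919 to Mar 1, 1919 is 45 days inclusive.
45 = 7 × 6 + 3, so there are 6 full weeks plus 3 extra days.
Each full week contributes 5 weekdays (Mon–Fri): 6 × 5 = 30.
The 3 extra days are Thursday, Friday, Saturday — 2 of them qualify.
Total: 30 + 2 = 32.
Holidays: Jan 20, 1919 (Mon); Jan 26, 1919 (Sun); Feb 3, 1919 (Mon); Feb 24, 1919 (Mon); Feb 26, 1919 (Wed); Feb 28, 1919 (Fri).
5 of the 6 holidays fall on weekdays; the rest are weekends and were already excluded.
Business days: 32 − 5 = 27.

27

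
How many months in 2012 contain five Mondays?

A month has five Mondays exactly when Monday falls within its first (length − 28) days.
Jan: 31 days, starts Sun → 5 of Sun, Mon, Tue ✓
Feb: 29 days, starts Wed → 5 of Wed
Mar: 31 days, starts Thu → 5 of Thu, Fri, Sat
Apr: 30 days, starts Sun → 5 of Sun, Mon ✓
May: 31 days, starts Tue → 5 of Tue, Wed, Thu
Jun: 30 days, starts Fri → 5 of Fri, Sat
Jul: 31 days, starts Sun → 5 of Sun, Mon, Tue ✓
Aug: 31 days, starts Wed → 5 of Wed, Thu, Fri
Sep: 30 days, starts Sat → 5 of Sat, Sun
Oct: 31 days, starts Mon → 5 of Mon, Tue, Wed ✓
Nov: 30 days, starts Thu → 5 of Thu, Fri
Dec: 31 days, starts Sat → 5 of Sat, Sun, Mon ✓
Months with five Mondays: Jan, Apr, Jul, Oct, Dec.

5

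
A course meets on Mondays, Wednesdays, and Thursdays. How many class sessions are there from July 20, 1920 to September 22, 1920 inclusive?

July 20, 1920 is a Tuesday.
The range spans 65 days (inclusive of both endpoints).
65 = 7 × 9 + 2, so there are 9 full weeks plus 2 extra days.
Each full week contributes 3 days from the set (Mon, Wed, Thu): 9 × 3 = 27.
The 2 extra days are Tuesday, Wednesday — 1 of them qualifies.
Total: 27 + 1 = 28.

28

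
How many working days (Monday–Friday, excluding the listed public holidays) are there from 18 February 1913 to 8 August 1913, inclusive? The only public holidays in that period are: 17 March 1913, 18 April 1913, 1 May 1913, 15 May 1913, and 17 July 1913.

119

18 February 1913 is a Tuesday.
That's 172 days from start to end, counting both.
172 = 7 × 24 + 4, so there are 24 full weeks plus 4 extra days.
Each full week contributes 5 weekdays (Mon–Fri): 24 × 5 = 120.
The 4 extra days are Tue, Wed, Thu, Fri — 4 of them qualify.
Total: 120 + 4 = 124.
Holidays: 17 March 1913 (Mon); 18 April 1913 (Fri); 1 May 1913 (Thu); 15 May 1913 (Thu); 17 July 1913 (Thu).
All 5 holidays fall on weekdays, so subtract 5.
Business days: 124 − 5 = 119.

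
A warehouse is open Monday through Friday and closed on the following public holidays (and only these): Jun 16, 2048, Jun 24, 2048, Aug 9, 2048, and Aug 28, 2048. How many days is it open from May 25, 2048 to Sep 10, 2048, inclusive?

May 25, 2048 is a Monday.
The range spans 109 days (inclusive of both endpoints).
109 = 7 × 15 + 4, so there are 15 full weeks plus 4 extra days.
Each full week contributes 5 weekdays (Mon–Fri): 15 × 5 = 75.
The 4 extra days are Mon, Tue, Wed, Thu — 4 of them qualify.
Total: 75 + 4 = 79.
Holidays: Jun 16, 2048 (Tue); Jun 24, 2048 (Wed); Aug 9, 2048 (Sun); Aug 28, 2048 (Fri).
3 of the 4 holidays fall on weekdays; the rest are weekends and were already excluded.
Business days: 79 − 3 = 76.

76 working days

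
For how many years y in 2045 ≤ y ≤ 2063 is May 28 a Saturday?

2

Day of week of May 28 in each year:
2045: Sun, 2046: Mon, 2047: Tue, 2048: Thu, 2049: Fri, 2050: Sat ✓, 2051: Sun, 2052: Tue, 2053: Wed, 2054: Thu, 2055: Fri, 2056: Sun, 2057: Mon, 2058: Tue, 2059: Wed, 2060: Fri, 2061: Sat ✓, 2062: Sun, 2063: Mon
Saturdays: 2050, 2061.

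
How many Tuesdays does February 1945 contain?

4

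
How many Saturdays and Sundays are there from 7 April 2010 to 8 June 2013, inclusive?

331

7 April 2010 is a Wednesday.
That's 1159 days from start to end, counting both.
1159 = 7 × 165 + 4, so there are 165 full weeks plus 4 extra days.
Each full week contributes 2 weekend days (Sat, Sun): 165 × 2 = 330.
The 4 extra days are Wednesday, Thursday, Friday, Saturday — 1 of them qualifies.
Total: 330 + 1 = 331.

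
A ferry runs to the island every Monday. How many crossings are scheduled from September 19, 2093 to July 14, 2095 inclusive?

September 19, 2093 is a Saturday.
From September 19, 2093 to July 14, 2095 is 664 days inclusive.
664 = 7 × 94 + 6, so there are 94 full weeks plus 6 extra days.
Each full week contributes one Monday: 94 so far.
The 6 extra days are Saturday, Sunday, Monday, Tuesday, Wednesday, Thursday — 1 of them qualifies.
Total: 94 + 1 = 95.

95 Mondays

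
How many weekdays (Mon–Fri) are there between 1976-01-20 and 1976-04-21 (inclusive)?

1976-01-20 is a Tuesday.
The range spans 93 days (inclusive of both endpoints).
93 = 7 × 13 + 2, so there are 13 full weeks plus 2 extra days.
Each full week contributes 5 weekdays (Mon–Fri): 13 × 5 = 65.
The 2 extra days are Tuesday, Wednesday — 2 of them qualify.
Total: 65 + 2 = 67.

67 weekdays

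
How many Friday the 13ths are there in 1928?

3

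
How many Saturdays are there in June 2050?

4

2050-06-01 is a Wednesday.
The range spans 30 days (inclusive of both endpoints).
30 = 7 × 4 + 2, so there are 4 full weeks plus 2 extra days.
Each full week contributes one Saturday: 4 so far.
The 2 extra days are Wed, Thu — none qualify.
Total: 4 + 0 = 4.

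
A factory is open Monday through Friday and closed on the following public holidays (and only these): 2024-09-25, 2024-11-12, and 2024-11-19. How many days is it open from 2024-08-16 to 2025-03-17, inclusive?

2024-08-16 is a Friday.
The range spans 214 days (inclusive of both endpoints).
214 = 7 × 30 + 4, so there are 30 full weeks plus 4 extra days.
Each full week contributes 5 weekdays (Mon–Fri): 30 × 5 = 150.
The 4 extra days are Friday, Saturday, Sunday, Monday — 2 of them qualify.
Total: 150 + 2 = 152.
Holidays: 2024-09-25 (Wed); 2024-11-12 (Tue); 2024-11-19 (Tue).
All 3 holidays fall on weekdays, so subtract 3.
Business days: 152 − 3 = 149.

149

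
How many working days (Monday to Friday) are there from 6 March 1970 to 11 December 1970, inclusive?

201

6 March 1970 is a Friday.
From 6 March 1970 to 11 December 1970 is 281 days inclusive.
281 = 7 × 40 + 1, so there are 40 full weeks plus 1 extra day.
Each full week contributes 5 weekdays (Mon–Fri): 40 × 5 = 200.
The 1 extra day is Friday — 1 of them qualifies.
Total: 200 + 1 = 201.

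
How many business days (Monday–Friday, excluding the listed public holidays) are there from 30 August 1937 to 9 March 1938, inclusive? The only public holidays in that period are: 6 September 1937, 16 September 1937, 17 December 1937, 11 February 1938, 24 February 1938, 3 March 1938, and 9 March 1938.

131

30 August 1937 is a Monday.
The range spans 192 days (inclusive of both endpoints).
192 = 7 × 27 + 3, so there are 27 full weeks plus 3 extra days.
Each full week contributes 5 weekdays (Mon–Fri): 27 × 5 = 135.
The 3 extra days are Mon, Tue, Wed — 3 of them qualify.
Total: 135 + 3 = 138.
Holidays: 6 September 1937 (Mon); 16 September 1937 (Thu); 17 December 1937 (Fri); 11 February 1938 (Fri); 24 February 1938 (Thu); 3 March 1938 (Thu); 9 March 1938 (Wed).
All 7 holidays fall on weekdays, so subtract 7.
Business days: 138 − 7 = 131.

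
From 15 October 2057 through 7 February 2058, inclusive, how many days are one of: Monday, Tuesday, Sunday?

15 October 2057 is a Monday.
From 15 October 2057 to 7 February 2058 is 116 days inclusive.
116 = 7 × 16 + 4, so there are 16 full weeks plus 4 extra days.
Each full week contributes 3 days from the set (Mon, Tue, Sun): 16 × 3 = 48.
The 4 extra days are Monday, Tuesday, Wednesday, Thursday — 2 of them qualify.
Total: 48 + 2 = 50.

50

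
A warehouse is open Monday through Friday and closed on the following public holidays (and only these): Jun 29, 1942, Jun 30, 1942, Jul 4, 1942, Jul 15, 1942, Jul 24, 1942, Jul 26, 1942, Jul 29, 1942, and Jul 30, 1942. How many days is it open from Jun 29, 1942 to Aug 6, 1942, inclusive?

23

Jun 29, 1942 is a Monday.
That's 39 days from start to end, counting both.
39 = 7 × 5 + 4, so there are 5 full weeks plus 4 extra days.
Each full week contributes 5 weekdays (Mon–Fri): 5 × 5 = 25.
The 4 extra days are Mon, Tue, Wed, Thu — 4 of them qualify.
Total: 25 + 4 = 29.
Holidays: Jun 29, 1942 (Mon); Jun 30, 1942 (Tue); Jul 4, 1942 (Sat); Jul 15, 1942 (Wed); Jul 24, 1942 (Fri); Jul 26, 1942 (Sun); Jul 29, 1942 (Wed); Jul 30, 1942 (Thu).
6 of the 8 holidays fall on weekdays; the rest are weekends and were already excluded.
Business days: 29 − 6 = 23.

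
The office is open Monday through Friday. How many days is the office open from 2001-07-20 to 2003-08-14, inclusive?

540

2001-07-20 is a Friday.
From 2001-07-20 to 2003-08-14 is 756 days inclusive.
756 = 7 × 108, so the span is exactly 108 full weeks.
Each full week contributes 5 weekdays (Mon–Fri): 108 × 5 = 540.
Total: 540.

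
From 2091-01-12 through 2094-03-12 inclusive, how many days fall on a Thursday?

165

2091-01-12 is a Friday.
From 2091-01-12 to 2094-03-12 is 1156 days inclusive.
1156 = 7 × 165 + 1, so there are 165 full weeks plus 1 extra day.
Each full week contributes one Thursday: 165 so far.
The 1 extra day is Fri — none qualify.
Total: 165 + 0 = 165.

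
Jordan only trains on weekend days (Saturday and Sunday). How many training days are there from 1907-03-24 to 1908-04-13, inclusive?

111

1907-03-24 is a Sunday.
That's 387 days from start to end, counting both.
387 = 7 × 55 + 2, so there are 55 full weeks plus 2 extra days.
Each full week contributes 2 weekend days (Sat, Sun): 55 × 2 = 110.
The 2 extra days are Sun, Mon — 1 of them qualifies.
Total: 110 + 1 = 111.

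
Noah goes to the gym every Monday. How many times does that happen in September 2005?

4

September 1, 2005 is a Thursday.
That's 30 days from start to end, counting both.
30 = 7 × 4 + 2, so there are 4 full weeks plus 2 extra days.
Each full week contributes one Monday: 4 so far.
The 2 extra days are Thursday, Friday — none qualify.
Total: 4 + 0 = 4.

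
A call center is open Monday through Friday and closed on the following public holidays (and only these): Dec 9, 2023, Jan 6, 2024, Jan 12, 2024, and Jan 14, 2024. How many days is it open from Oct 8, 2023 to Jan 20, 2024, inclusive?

74

Oct 8, 2023 is a Sunday.
From Oct 8, 2023 to Jan 20, 2024 is 105 days inclusive.
105 = 7 × 15, so the span is exactly 15 full weeks.
Each full week contributes 5 weekdays (Mon–Fri): 15 × 5 = 75.
Total: 75.
Holidays: Dec 9, 2023 (Sat); Jan 6, 2024 (Sat); Jan 12, 2024 (Fri); Jan 14, 2024 (Sun).
1 of the 4 holidays fall on weekdays; the rest are weekends and were already excluded.
Business days: 75 − 1 = 74.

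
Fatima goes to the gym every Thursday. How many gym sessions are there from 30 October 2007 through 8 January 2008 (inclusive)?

10 Thursdays

30 October 2007 is a Tuesday.
That's 71 days from start to end, counting both.
71 = 7 × 10 + 1, so there are 10 full weeks plus 1 extra day.
Each full week contributes one Thursday: 10 so far.
The 1 extra day is Tuesday — none qualify.
Total: 10 + 0 = 10.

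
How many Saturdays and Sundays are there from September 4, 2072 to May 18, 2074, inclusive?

177

September 4, 2072 is a Sunday.
From September 4, 2072 to May 18, 2074 is 622 days inclusive.
622 = 7 × 88 + 6, so there are 88 full weeks plus 6 extra days.
Each full week contributes 2 weekend days (Sat, Sun): 88 × 2 = 176.
The 6 extra days are Sunday, Monday, Tuesday, Wednesday, Thursday, Friday — 1 of them qualifies.
Total: 176 + 1 = 177.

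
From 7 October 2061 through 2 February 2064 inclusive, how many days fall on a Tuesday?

121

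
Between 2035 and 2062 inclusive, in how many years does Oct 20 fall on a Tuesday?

4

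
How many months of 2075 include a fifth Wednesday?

4

A month has five Wednesdays exactly when Wednesday falls within its first (length − 28) days.
Jan: 31 days, starts Tue → 5 of Tue, Wed, Thu ✓
Feb: 28 days, starts Fri → 5 of (none)
Mar: 31 days, starts Fri → 5 of Fri, Sat, Sun
Apr: 30 days, starts Mon → 5 of Mon, Tue
May: 31 days, starts Wed → 5 of Wed, Thu, Fri ✓
Jun: 30 days, starts Sat → 5 of Sat, Sun
Jul: 31 days, starts Mon → 5 of Mon, Tue, Wed ✓
Aug: 31 days, starts Thu → 5 of Thu, Fri, Sat
Sep: 30 days, starts Sun → 5 of Sun, Mon
Oct: 31 days, starts Tue → 5 of Tue, Wed, Thu ✓
Nov: 30 days, starts Fri → 5 of Fri, Sat
Dec: 31 days, starts Sun → 5 of Sun, Mon, Tue
Months with five Wednesdays: Jan, May, Jul, Oct.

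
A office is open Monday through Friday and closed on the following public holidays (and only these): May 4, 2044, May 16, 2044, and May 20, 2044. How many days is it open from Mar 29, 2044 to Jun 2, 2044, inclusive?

45 working days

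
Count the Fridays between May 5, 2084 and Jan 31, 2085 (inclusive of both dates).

May 5, 2084 is a Friday.
From May 5, 2084 to Jan 31, 2085 is 272 days inclusive.
272 = 7 × 38 + 6, so there are 38 full weeks plus 6 extra days.
Each full week contributes one Friday: 38 so far.
The 6 extra days are Fri, Sat, Sun, Mon, Tue, Wed — 1 of them qualifies.
Total: 38 + 1 = 39.

39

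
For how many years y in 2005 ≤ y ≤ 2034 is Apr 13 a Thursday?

Day of week of April 13 in each year:
2005: Wed, 2006: Thu ✓, 2007: Fri, 2008: Sun, 2009: Mon, 2010: Tue, 2011: Wed, 2012: Fri, 2013: Sat, 2014: Sun, 2015: Mon, 2016: Wed, 2017: Thu ✓, 2018: Fri, 2019: Sat, 2020: Mon, 2021: Tue, 2022: Wed, 2023: Thu ✓, 2024: Sat, 2025: Sun, 2026: Mon, 2027: Tue, 2028: Thu ✓, 2029: Fri, 2030: Sat, 2031: Sun, 2032: Tue, 2033: Wed, 2034: Thu ✓
Thursdays: 2006, 2017, 2023, 2028, 2034.

5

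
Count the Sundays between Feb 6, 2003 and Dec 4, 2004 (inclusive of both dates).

95

Feb 6, 2003 is a Thursday.
The range spans 668 days (inclusive of both endpoints).
668 = 7 × 95 + 3, so there are 95 full weeks plus 3 extra days.
Each full week contributes one Sunday: 95 so far.
The 3 extra days are Thursday, Friday, Saturday — none qualify.
Total: 95 + 0 = 95.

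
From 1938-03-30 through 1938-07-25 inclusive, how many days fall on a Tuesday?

1938-03-30 is a Wednesday.
That's 118 days from start to end, counting both.
118 = 7 × 16 + 6, so there are 16 full weeks plus 6 extra days.
Each full week contributes one Tuesday: 16 so far.
The 6 extra days are Wed, Thu, Fri, Sat, Sun, Mon — none qualify.
Total: 16 + 0 = 16.

16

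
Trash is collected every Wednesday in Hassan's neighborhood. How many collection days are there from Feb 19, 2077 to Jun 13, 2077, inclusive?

16

Feb 19, 2077 is a Friday.
The range spans 115 days (inclusive of both endpoints).
115 = 7 × 16 + 3, so there are 16 full weeks plus 3 extra days.
Each full week contributes one Wednesday: 16 so far.
The 3 extra days are Friday, Saturday, Sunday — none qualify.
Total: 16 + 0 = 16.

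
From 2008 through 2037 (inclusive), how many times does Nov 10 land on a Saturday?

Day of week of November 10 in each year:
2008: Mon, 2009: Tue, 2010: Wed, 2011: Thu, 2012: Sat ✓, 2013: Sun, 2014: Mon, 2015: Tue, 2016: Thu, 2017: Fri, 2018: Sat ✓, 2019: Sun, 2020: Tue, 2021: Wed, 2022: Thu, 2023: Fri, 2024: Sun, 2025: Mon, 2026: Tue, 2027: Wed, 2028: Fri, 2029: Sat ✓, 2030: Sun, 2031: Mon, 2032: Wed, 2033: Thu, 2034: Fri, 2035: Sat ✓, 2036: Mon, 2037: Tue
Saturdays: 2012, 2018, 2029, 2035.

4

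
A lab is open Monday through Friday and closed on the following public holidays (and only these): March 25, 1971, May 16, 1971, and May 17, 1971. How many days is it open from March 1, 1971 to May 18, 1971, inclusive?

March 1, 1971 is a Monday.
From March 1, 1971 to May 18, 1971 is 79 days inclusive.
79 = 7 × 11 + 2, so there are 11 full weeks plus 2 extra days.
Each full week contributes 5 weekdays (Mon–Fri): 11 × 5 = 55.
The 2 extra days are Mon, Tue — 2 of them qualify.
Total: 55 + 2 = 57.
Holidays: March 25, 1971 (Thu); May 16, 1971 (Sun); May 17, 1971 (Mon).
2 of the 3 holidays fall on weekdays; the rest are weekends and were already excluded.
Business days: 57 − 2 = 55.

55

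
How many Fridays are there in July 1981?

1 July 1981 is a Wednesday.
From 1 July 1981 to 31 July 1981 is 31 days inclusive.
31 = 7 × 4 + 3, so there are 4 full weeks plus 3 extra days.
Each full week contributes one Friday: 4 so far.
The 3 extra days are Wed, Thu, Fri — 1 of them qualifies.
Total: 4 + 1 = 5.

5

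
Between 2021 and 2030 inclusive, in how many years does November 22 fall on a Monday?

2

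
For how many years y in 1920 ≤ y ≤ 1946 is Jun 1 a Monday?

Day of week of June 1 in each year:
1920: Tue, 1921: Wed, 1922: Thu, 1923: Fri, 1924: Sun, 1925: Mon ✓, 1926: Tue, 1927: Wed, 1928: Fri, 1929: Sat, 1930: Sun, 1931: Mon ✓, 1932: Wed, 1933: Thu, 1934: Fri, 1935: Sat, 1936: Mon ✓, 1937: Tue, 1938: Wed, 1939: Thu, 1940: Sat, 1941: Sun, 1942: Mon ✓, 1943: Tue, 1944: Thu, 1945: Fri, 1946: Sat
Mondays: 1925, 1931, 1936, 1942.

4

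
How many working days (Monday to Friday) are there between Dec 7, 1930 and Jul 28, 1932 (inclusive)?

429

Dec 7, 1930 is a Sunday.
From Dec 7, 1930 to Jul 28, 1932 is 600 days inclusive.
600 = 7 × 85 + 5, so there are 85 full weeks plus 5 extra days.
Each full week contributes 5 weekdays (Mon–Fri): 85 × 5 = 425.
The 5 extra days are Sun, Mon, Tue, Wed, Thu — 4 of them qualify.
Total: 425 + 4 = 429.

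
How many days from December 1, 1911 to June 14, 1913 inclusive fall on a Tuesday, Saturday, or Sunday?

December 1, 1911 is a Friday.
That's 562 days from start to end, counting both.
562 = 7 × 80 + 2, so there are 80 full weeks plus 2 extra days.
Each full week contributes 3 days from the set (Tue, Sat, Sun): 80 × 3 = 240.
The 2 extra days are Fri, Sat — 1 of them qualifies.
Total: 240 + 1 = 241.

241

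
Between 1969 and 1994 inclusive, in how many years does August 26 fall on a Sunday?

4

Day of week of August 26 in each year:
1969: Tue, 1970: Wed, 1971: Thu, 1972: Sat, 1973: Sun ✓, 1974: Mon, 1975: Tue, 1976: Thu, 1977: Fri, 1978: Sat, 1979: Sun ✓, 1980: Tue, 1981: Wed, 1982: Thu, 1983: Fri, 1984: Sun ✓, 1985: Mon, 1986: Tue, 1987: Wed, 1988: Fri, 1989: Sat, 1990: Sun ✓, 1991: Mon, 1992: Wed, 1993: Thu, 1994: Fri
Sundays: 1973, 1979, 1984, 1990.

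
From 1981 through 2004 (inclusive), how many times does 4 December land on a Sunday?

3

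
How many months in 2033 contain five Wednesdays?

A month has five Wednesdays exactly when Wednesday falls within its first (length − 28) days.
Jan: 31 days, starts Sat → 5 of Sat, Sun, Mon
Feb: 28 days, starts Tue → 5 of (none)
Mar: 31 days, starts Tue → 5 of Tue, Wed, Thu ✓
Apr: 30 days, starts Fri → 5 of Fri, Sat
May: 31 days, starts Sun → 5 of Sun, Mon, Tue
Jun: 30 days, starts Wed → 5 of Wed, Thu ✓
Jul: 31 days, starts Fri → 5 of Fri, Sat, Sun
Aug: 31 days, starts Mon → 5 of Mon, Tue, Wed ✓
Sep: 30 days, starts Thu → 5 of Thu, Fri
Oct: 31 days, starts Sat → 5 of Sat, Sun, Mon
Nov: 30 days, starts Tue → 5 of Tue, Wed ✓
Dec: 31 days, starts Thu → 5 of Thu, Fri, Sat
Months with five Wednesdays: Mar, Jun, Aug, Nov.

4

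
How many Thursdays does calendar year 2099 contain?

53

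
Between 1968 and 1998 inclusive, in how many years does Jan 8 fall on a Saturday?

Day of week of January 8 in each year:
1968: Mon, 1969: Wed, 1970: Thu, 1971: Fri, 1972: Sat ✓, 1973: Mon, 1974: Tue, 1975: Wed, 1976: Thu, 1977: Sat ✓, 1978: Sun, 1979: Mon, 1980: Tue, 1981: Thu, 1982: Fri, 1983: Sat ✓, 1984: Sun, 1985: Tue, 1986: Wed, 1987: Thu, 1988: Fri, 1989: Sun, 1990: Mon, 1991: Tue, 1992: Wed, 1993: Fri, 1994: Sat ✓, 1995: Sun, 1996: Mon, 1997: Wed, 1998: Thu
Saturdays: 1972, 1977, 1983, 1994.

4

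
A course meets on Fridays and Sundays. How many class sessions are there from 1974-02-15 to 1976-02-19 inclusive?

210

1974-02-15 is a Friday.
The range spans 735 days (inclusive of both endpoints).
735 = 7 × 105, so the span is exactly 105 full weeks.
Each full week contributes 2 days from the set (Fri, Sun): 105 × 2 = 210.
Total: 210.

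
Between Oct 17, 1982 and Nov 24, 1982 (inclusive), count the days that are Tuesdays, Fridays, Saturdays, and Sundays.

Oct 17, 1982 is a Sunday.
The range spans 39 days (inclusive of both endpoints).
39 = 7 × 5 + 4, so there are 5 full weeks plus 4 extra days.
Each full week contributes 4 days from the set (Tue, Fri, Sat, Sun): 5 × 4 = 20.
The 4 extra days are Sun, Mon, Tue, Wed — 2 of them qualify.
Total: 20 + 2 = 22.

22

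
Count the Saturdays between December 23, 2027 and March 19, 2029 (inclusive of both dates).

65 Saturdays

December 23, 2027 is a Thursday.
From December 23, 2027 to March 19, 2029 is 453 days inclusive.
453 = 7 × 64 + 5, so there are 64 full weeks plus 5 extra days.
Each full week contributes one Saturday: 64 so far.
The 5 extra days are Thursday, Friday, Saturday, Sunday, Monday — 1 of them qualifies.
Total: 64 + 1 = 65.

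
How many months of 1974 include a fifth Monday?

4

A month has five Mondays exactly when Monday falls within its first (length − 28) days.
Jan: 31 days, starts Tue → 5 of Tue, Wed, Thu
Feb: 28 days, starts Fri → 5 of (none)
Mar: 31 days, starts Fri → 5 of Fri, Sat, Sun
Apr: 30 days, starts Mon → 5 of Mon, Tue ✓
May: 31 days, starts Wed → 5 of Wed, Thu, Fri
Jun: 30 days, starts Sat → 5 of Sat, Sun
Jul: 31 days, starts Mon → 5 of Mon, Tue, Wed ✓
Aug: 31 days, starts Thu → 5 of Thu, Fri, Sat
Sep: 30 days, starts Sun → 5 of Sun, Mon ✓
Oct: 31 days, starts Tue → 5 of Tue, Wed, Thu
Nov: 30 days, starts Fri → 5 of Fri, Sat
Dec: 31 days, starts Sun → 5 of Sun, Mon, Tue ✓
Months with five Mondays: Apr, Jul, Sep, Dec.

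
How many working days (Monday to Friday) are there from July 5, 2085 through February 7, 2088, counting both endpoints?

July 5, 2085 is a Thursday.
That's 948 days from start to end, counting both.
948 = 7 × 135 + 3, so there are 135 full weeks plus 3 extra days.
Each full week contributes 5 weekdays (Mon–Fri): 135 × 5 = 675.
The 3 extra days are Thursday, Friday, Saturday — 2 of them qualify.
Total: 675 + 2 = 677.

677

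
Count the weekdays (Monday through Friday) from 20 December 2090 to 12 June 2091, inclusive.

125 weekdays

20 December 2090 is a Wednesday.
That's 175 days from start to end, counting both.
175 = 7 × 25, so the span is exactly 25 full weeks.
Each full week contributes 5 weekdays (Mon–Fri): 25 × 5 = 125.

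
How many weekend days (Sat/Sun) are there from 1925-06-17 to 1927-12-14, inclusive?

1925-06-17 is a Wednesday.
The range spans 911 days (inclusive of both endpoints).
911 = 7 × 130 + 1, so there are 130 full weeks plus 1 extra day.
Each full week contributes 2 weekend days (Sat, Sun): 130 × 2 = 260.
The 1 extra day is Wednesday — none qualify.
Total: 260 + 0 = 260.

260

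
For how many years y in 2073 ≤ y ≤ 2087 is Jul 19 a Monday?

2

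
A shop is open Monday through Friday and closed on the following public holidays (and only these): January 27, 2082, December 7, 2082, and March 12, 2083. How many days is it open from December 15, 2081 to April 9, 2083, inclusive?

342

December 15, 2081 is a Monday.
The range spans 481 days (inclusive of both endpoints).
481 = 7 × 68 + 5, so there are 68 full weeks plus 5 extra days.
Each full week contributes 5 weekdays (Mon–Fri): 68 × 5 = 340.
The 5 extra days are Monday, Tuesday, Wednesday, Thursday, Friday — 5 of them qualify.
Total: 340 + 5 = 345.
Holidays: January 27, 2082 (Tue); December 7, 2082 (Mon); March 12, 2083 (Fri).
All 3 holidays fall on weekdays, so subtract 3.
Business days: 345 − 3 = 342.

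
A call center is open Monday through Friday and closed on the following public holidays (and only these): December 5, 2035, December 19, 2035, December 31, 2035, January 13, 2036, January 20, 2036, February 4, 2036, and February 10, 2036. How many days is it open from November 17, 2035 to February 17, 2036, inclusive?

61

November 17, 2035 is a Saturday.
The range spans 93 days (inclusive of both endpoints).
93 = 7 × 13 + 2, so there are 13 full weeks plus 2 extra days.
Each full week contributes 5 weekdays (Mon–Fri): 13 × 5 = 65.
The 2 extra days are Sat, Sun — none qualify.
Total: 65 + 0 = 65.
Holidays: December 5, 2035 (Wed); December 19, 2035 (Wed); December 31, 2035 (Mon); January 13, 2036 (Sun); January 20, 2036 (Sun); February 4, 2036 (Mon); February 10, 2036 (Sun).
4 of the 7 holidays fall on weekdays; the rest are weekends and were already excluded.
Business days: 65 − 4 = 61.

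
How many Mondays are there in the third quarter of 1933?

1 July 1933 is a Saturday.
That's 92 days from start to end, counting both.
92 = 7 × 13 + 1, so there are 13 full weeks plus 1 extra day.
Each full week contributes one Monday: 13 so far.
The 1 extra day is Sat — none qualify.
Total: 13 + 0 = 13.

13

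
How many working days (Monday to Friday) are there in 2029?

261

January 1, 2029 is a Monday.
From January 1, 2029 to December 31, 2029 is 365 days inclusive.
365 = 7 × 52 + 1, so there are 52 full weeks plus 1 extra day.
Each full week contributes 5 weekdays (Mon–Fri): 52 × 5 = 260.
The 1 extra day is Mon — 1 of them qualifies.
Total: 260 + 1 = 261.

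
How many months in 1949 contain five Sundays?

4

A month has five Sundays exactly when Sunday falls within its first (length − 28) days.
Jan: 31 days, starts Sat → 5 of Sat, Sun, Mon ✓
Feb: 28 days, starts Tue → 5 of (none)
Mar: 31 days, starts Tue → 5 of Tue, Wed, Thu
Apr: 30 days, starts Fri → 5 of Fri, Sat
May: 31 days, starts Sun → 5 of Sun, Mon, Tue ✓
Jun: 30 days, starts Wed → 5 of Wed, Thu
Jul: 31 days, starts Fri → 5 of Fri, Sat, Sun ✓
Aug: 31 days, starts Mon → 5 of Mon, Tue, Wed
Sep: 30 days, starts Thu → 5 of Thu, Fri
Oct: 31 days, starts Sat → 5 of Sat, Sun, Mon ✓
Nov: 30 days, starts Tue → 5 of Tue, Wed
Dec: 31 days, starts Thu → 5 of Thu, Fri, Sat
Months with five Sundays: Jan, May, Jul, Oct.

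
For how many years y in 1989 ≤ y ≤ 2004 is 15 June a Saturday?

3

Day of week of June 15 in each year:
1989: Thu, 1990: Fri, 1991: Sat ✓, 1992: Mon, 1993: Tue, 1994: Wed, 1995: Thu, 1996: Sat ✓, 1997: Sun, 1998: Mon, 1999: Tue, 2000: Thu, 2001: Fri, 2002: Sat ✓, 2003: Sun, 2004: Tue
Saturdays: 1991, 1996, 2002.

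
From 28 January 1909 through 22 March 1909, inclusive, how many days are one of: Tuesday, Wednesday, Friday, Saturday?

30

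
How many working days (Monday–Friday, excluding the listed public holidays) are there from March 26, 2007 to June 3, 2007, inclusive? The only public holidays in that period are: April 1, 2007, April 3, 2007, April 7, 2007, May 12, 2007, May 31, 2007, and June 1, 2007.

47

March 26, 2007 is a Monday.
From March 26, 2007 to June 3, 2007 is 70 days inclusive.
70 = 7 × 10, so the span is exactly 10 full weeks.
Each full week contributes 5 weekdays (Mon–Fri): 10 × 5 = 50.
Holidays: April 1, 2007 (Sun); April 3, 2007 (Tue); April 7, 2007 (Sat); May 12, 2007 (Sat); May 31, 2007 (Thu); June 1, 2007 (Fri).
3 of the 6 holidays fall on weekdays; the rest are weekends and were already excluded.
Business days: 50 − 3 = 47.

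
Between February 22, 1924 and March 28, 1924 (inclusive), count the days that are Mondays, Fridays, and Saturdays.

16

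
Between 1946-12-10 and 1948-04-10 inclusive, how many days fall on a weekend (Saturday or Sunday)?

1946-12-10 is a Tuesday.
That's 488 days from start to end, counting both.
488 = 7 × 69 + 5, so there are 69 full weeks plus 5 extra days.
Each full week contributes 2 weekend days (Sat, Sun): 69 × 2 = 138.
The 5 extra days are Tuesday, Wednesday, Thursday, Friday, Saturday — 1 of them qualifies.
Total: 138 + 1 = 139.

139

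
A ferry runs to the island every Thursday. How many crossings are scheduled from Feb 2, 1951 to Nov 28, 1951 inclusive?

42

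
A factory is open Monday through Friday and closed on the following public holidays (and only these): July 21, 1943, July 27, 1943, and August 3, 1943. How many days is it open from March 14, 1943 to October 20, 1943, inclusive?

155

March 14, 1943 is a Sunday.
From March 14, 1943 to October 20, 1943 is 221 days inclusive.
221 = 7 × 31 + 4, so there are 31 full weeks plus 4 extra days.
Each full week contributes 5 weekdays (Mon–Fri): 31 × 5 = 155.
The 4 extra days are Sun, Mon, Tue, Wed — 3 of them qualify.
Total: 155 + 3 = 158.
Holidays: July 21, 1943 (Wed); July 27, 1943 (Tue); August 3, 1943 (Tue).
All 3 holidays fall on weekdays, so subtract 3.
Business days: 158 − 3 = 155.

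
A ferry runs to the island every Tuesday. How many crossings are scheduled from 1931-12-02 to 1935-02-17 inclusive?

167 Tuesdays

1931-12-02 is a Wednesday.
That's 1174 days from start to end, counting both.
1174 = 7 × 167 + 5, so there are 167 full weeks plus 5 extra days.
Each full week contributes one Tuesday: 167 so far.
The 5 extra days are Wed, Thu, Fri, Sat, Sun — none qualify.
Total: 167 + 0 = 167.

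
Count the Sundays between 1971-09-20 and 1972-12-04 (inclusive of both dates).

63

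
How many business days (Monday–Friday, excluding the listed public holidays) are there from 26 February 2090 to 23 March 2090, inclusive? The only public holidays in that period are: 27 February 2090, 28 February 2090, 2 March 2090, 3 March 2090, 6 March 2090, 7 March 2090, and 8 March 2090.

12 business days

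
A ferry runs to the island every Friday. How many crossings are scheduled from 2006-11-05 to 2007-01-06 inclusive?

2006-11-05 is a Sunday.
That's 63 days from start to end, counting both.
63 = 7 × 9, so the span is exactly 9 full weeks.
Each full week contributes one Friday: 9 so far.
Total: 9.

9 Fridays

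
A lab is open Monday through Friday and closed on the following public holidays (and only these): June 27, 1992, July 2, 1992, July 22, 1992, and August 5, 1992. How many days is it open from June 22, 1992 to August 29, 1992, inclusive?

47

June 22, 1992 is a Monday.
The range spans 69 days (inclusive of both endpoints).
69 = 7 × 9 + 6, so there are 9 full weeks plus 6 extra days.
Each full week contributes 5 weekdays (Mon–Fri): 9 × 5 = 45.
The 6 extra days are Mon, Tue, Wed, Thu, Fri, Sat — 5 of them qualify.
Total: 45 + 5 = 50.
Holidays: June 27, 1992 (Sat); July 2, 1992 (Thu); July 22, 1992 (Wed); August 5, 1992 (Wed).
3 of the 4 holidays fall on weekdays; the rest are weekends and were already excluded.
Business days: 50 − 3 = 47.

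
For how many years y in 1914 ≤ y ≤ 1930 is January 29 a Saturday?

3

Day of week of January 29 in each year:
1914: Thu, 1915: Fri, 1916: Sat ✓, 1917: Mon, 1918: Tue, 1919: Wed, 1920: Thu, 1921: Sat ✓, 1922: Sun, 1923: Mon, 1924: Tue, 1925: Thu, 1926: Fri, 1927: Sat ✓, 1928: Sun, 1929: Tue, 1930: Wed
Saturdays: 1916, 1921, 1927.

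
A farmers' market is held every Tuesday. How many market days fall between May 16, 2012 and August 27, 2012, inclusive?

14

May 16, 2012 is a Wednesday.
That's 104 days from start to end, counting both.
104 = 7 × 14 + 6, so there are 14 full weeks plus 6 extra days.
Each full week contributes one Tuesday: 14 so far.
The 6 extra days are Wed, Thu, Fri, Sat, Sun, Mon — none qualify.
Total: 14 + 0 = 14.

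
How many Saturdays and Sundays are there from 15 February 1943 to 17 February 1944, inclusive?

15 February 1943 is a Monday.
From 15 February 1943 to 17 February 1944 is 368 days inclusive.
368 = 7 × 52 + 4, so there are 52 full weeks plus 4 extra days.
Each full week contributes 2 weekend days (Sat, Sun): 52 × 2 = 104.
The 4 extra days are Mon, Tue, Wed, Thu — none qualify.
Total: 104 + 0 = 104.

104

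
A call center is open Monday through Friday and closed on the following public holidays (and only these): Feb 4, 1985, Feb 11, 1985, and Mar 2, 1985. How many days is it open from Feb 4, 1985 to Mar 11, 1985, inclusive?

Feb 4, 1985 is a Monday.
That's 36 days from start to end, counting both.
36 = 7 × 5 + 1, so there are 5 full weeks plus 1 extra day.
Each full week contributes 5 weekdays (Mon–Fri): 5 × 5 = 25.
The 1 extra day is Monday — 1 of them qualifies.
Total: 25 + 1 = 26.
Holidays: Feb 4, 1985 (Mon); Feb 11, 1985 (Mon); Mar 2, 1985 (Sat).
2 of the 3 holidays fall on weekdays; the rest are weekends and were already excluded.
Business days: 26 − 2 = 24.

24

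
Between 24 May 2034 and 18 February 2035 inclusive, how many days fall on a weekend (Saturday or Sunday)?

78

24 May 2034 is a Wednesday.
That's 271 days from start to end, counting both.
271 = 7 × 38 + 5, so there are 38 full weeks plus 5 extra days.
Each full week contributes 2 weekend days (Sat, Sun): 38 × 2 = 76.
The 5 extra days are Wed, Thu, Fri, Sat, Sun — 2 of them qualify.
Total: 76 + 2 = 78.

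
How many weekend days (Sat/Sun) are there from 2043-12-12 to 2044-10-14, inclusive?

88

2043-12-12 is a Saturday.
The range spans 308 days (inclusive of both endpoints).
308 = 7 × 44, so the span is exactly 44 full weeks.
Each full week contributes 2 weekend days (Sat, Sun): 44 × 2 = 88.
Total: 88.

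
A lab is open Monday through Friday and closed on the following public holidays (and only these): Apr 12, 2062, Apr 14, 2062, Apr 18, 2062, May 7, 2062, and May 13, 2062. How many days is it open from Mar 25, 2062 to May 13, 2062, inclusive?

32

Mar 25, 2062 is a Saturday.
That's 50 days from start to end, counting both.
50 = 7 × 7 + 1, so there are 7 full weeks plus 1 extra day.
Each full week contributes 5 weekdays (Mon–Fri): 7 × 5 = 35.
The 1 extra day is Saturday — none qualify.
Total: 35 + 0 = 35.
Holidays: Apr 12, 2062 (Wed); Apr 14, 2062 (Fri); Apr 18, 2062 (Tue); May 7, 2062 (Sun); May 13, 2062 (Sat).
3 of the 5 holidays fall on weekdays; the rest are weekends and were already excluded.
Business days: 35 − 3 = 32.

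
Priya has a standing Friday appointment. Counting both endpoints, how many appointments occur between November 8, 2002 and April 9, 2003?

22 Fridays

November 8, 2002 is a Friday.
That's 153 days from start to end, counting both.
153 = 7 × 21 + 6, so there are 21 full weeks plus 6 extra days.
Each full week contributes one Friday: 21 so far.
The 6 extra days are Friday, Saturday, Sunday, Monday, Tuesday, Wednesday — 1 of them qualifies.
Total: 21 + 1 = 22.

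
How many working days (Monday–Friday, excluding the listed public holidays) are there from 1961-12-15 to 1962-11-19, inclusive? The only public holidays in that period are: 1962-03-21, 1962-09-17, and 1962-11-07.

239 working days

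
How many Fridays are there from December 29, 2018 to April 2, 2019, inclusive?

13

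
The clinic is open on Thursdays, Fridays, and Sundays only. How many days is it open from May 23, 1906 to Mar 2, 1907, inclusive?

122

May 23, 1906 is a Wednesday.
From May 23, 1906 to Mar 2, 1907 is 284 days inclusive.
284 = 7 × 40 + 4, so there are 40 full weeks plus 4 extra days.
Each full week contributes 3 days from the set (Thu, Fri, Sun): 40 × 3 = 120.
The 4 extra days are Wed, Thu, Fri, Sat — 2 of them qualify.
Total: 120 + 2 = 122.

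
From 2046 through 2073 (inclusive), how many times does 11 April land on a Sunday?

Day of week of April 11 in each year:
2046: Wed, 2047: Thu, 2048: Sat, 2049: Sun ✓, 2050: Mon, 2051: Tue, 2052: Thu, 2053: Fri, 2054: Sat, 2055: Sun ✓, 2056: Tue, 2057: Wed, 2058: Thu, 2059: Fri, 2060: Sun ✓, 2061: Mon, 2062: Tue, 2063: Wed, 2064: Fri, 2065: Sat, 2066: Sun ✓, 2067: Mon, 2068: Wed, 2069: Thu, 2070: Fri, 2071: Sat, 2072: Mon, 2073: Tue
Sundays: 2049, 2055, 2060, 2066.

4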